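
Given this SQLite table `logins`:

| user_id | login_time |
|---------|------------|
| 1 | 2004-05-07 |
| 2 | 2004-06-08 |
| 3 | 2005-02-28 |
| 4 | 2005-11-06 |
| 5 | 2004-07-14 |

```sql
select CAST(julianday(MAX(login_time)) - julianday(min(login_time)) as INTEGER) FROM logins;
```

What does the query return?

548

MIN = 2004-05-07, MAX = 2005-11-06.
24 days remain in May 2004 after the 7th (31 − 7).
Full months from June 2004 through October 2005 contribute their day counts.
Then 6 days into November 2005.
Total: 24 + 30 + 31 + 31 + 30 + 31 + 30 + 31 + 31 + 28 + 31 + 30 + 31 + 30 + 31 + 31 + 30 + 31 + 6 = 548.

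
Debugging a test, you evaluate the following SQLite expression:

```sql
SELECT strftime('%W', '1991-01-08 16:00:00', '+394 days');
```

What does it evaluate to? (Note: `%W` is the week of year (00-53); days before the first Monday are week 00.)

First apply '+394 days': 1991-01-08 16:00:00 → 1992-02-06 16:00:00.
1992-02-06 is a Thursday. SQLite's %W counts Mondays since the year started; the result is 05.

05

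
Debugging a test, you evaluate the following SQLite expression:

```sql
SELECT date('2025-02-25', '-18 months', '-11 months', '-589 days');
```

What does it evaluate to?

Adding -18 months to 2025-02-25 gives 2023-08-25.
Adding -11 months to 2023-08-25 gives 2022-09-25.
Applying '-589 days' to 2022-09-25: counting 589 days back gives 2021-02-13.

2021-02-13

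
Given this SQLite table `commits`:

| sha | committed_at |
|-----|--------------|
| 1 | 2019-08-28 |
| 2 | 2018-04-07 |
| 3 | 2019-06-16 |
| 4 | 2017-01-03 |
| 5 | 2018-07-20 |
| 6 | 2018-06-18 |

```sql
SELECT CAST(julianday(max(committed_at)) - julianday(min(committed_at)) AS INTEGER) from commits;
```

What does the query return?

967

MIN = 2017-01-03, MAX = 2019-08-28.
28 days remain in January 2017 after the 3rd (31 − 3).
Full months from February 2017 through July 2019 contribute their day counts.
Then 28 days into August 2019.
Total: 28 + 28 + 31 + 30 + 31 + 30 + 31 + 31 + 30 + 31 + 30 + 31 + 31 + 28 + 31 + 30 + 31 + 30 + 31 + 31 + 30 + 31 + 30 + 31 + 31 + 28 + 31 + 30 + 31 + 30 + 31 + 28 = 967.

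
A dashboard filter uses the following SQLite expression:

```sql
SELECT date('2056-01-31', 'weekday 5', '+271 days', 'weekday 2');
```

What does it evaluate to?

`weekday 5` advances to the next Friday; 2056-01-31 is a Monday, so it moves forward to 2056-02-04.
Applying '+271 days' to 2056-02-04: counting 271 days forward gives 2056-11-01.
`weekday 2` advances to the next Tuesday; 2056-11-01 is a Wednesday, so it moves forward to 2056-11-07.

2056-11-07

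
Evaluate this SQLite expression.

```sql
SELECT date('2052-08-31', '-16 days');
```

2052-08-15

Going back 16 days within August lands on 2052-08-15.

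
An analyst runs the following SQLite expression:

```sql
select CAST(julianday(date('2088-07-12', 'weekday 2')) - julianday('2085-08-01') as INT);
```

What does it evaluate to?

1077

`weekday 2` advances to the next Tuesday; 2088-07-12 is a Monday, so it moves forward to 2088-07-13.
30 days remain in August 2085 after the 1st (31 − 1).
Full months from September 2085 through June 2088 contribute their day counts.
Then 13 days into July 2088.
Total: 30 + 30 + 31 + 30 + 31 + 31 + 28 + 31 + 30 + 31 + 30 + 31 + 31 + 30 + 31 + 30 + 31 + 31 + 28 + 31 + 30 + 31 + 30 + 31 + 31 + 30 + 31 + 30 + 31 + 31 + 29 + 31 + 30 + 31 + 30 + 13 = 1077.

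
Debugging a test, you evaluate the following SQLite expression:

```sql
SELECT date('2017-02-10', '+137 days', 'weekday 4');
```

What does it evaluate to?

2017-06-29

Applying '+137 days' to 2017-02-10: counting 137 days forward gives 2017-06-27.
`weekday 4` advances to the next Thursday; 2017-06-27 is a Tuesday, so it moves forward to 2017-06-29.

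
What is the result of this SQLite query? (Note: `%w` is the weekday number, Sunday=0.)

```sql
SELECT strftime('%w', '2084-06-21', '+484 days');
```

First apply '+484 days': 2084-06-21 → 2085-10-18.
2085-10-18 is a Thursday; with Sunday=0 that is 4.

4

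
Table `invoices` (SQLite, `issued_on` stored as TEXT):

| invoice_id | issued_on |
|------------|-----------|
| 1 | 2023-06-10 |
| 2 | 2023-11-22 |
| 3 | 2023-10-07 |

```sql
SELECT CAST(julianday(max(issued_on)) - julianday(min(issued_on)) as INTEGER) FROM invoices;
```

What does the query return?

165

MIN = 2023-06-10, MAX = 2023-11-22.
20 days remain in June 2023 after the 10th (30 − 10).
July 2023: 31 days.
August 2023: 31 days.
September 2023: 30 days.
October 2023: 31 days.
Then 22 days into November 2023.
Total: 20 + 31 + 31 + 30 + 31 + 22 = 165.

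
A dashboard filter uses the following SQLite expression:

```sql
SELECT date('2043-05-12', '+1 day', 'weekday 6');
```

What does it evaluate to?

Advancing 1 more day within May lands on 2043-05-13.
`weekday 6` advances to the next Saturday; 2043-05-13 is a Wednesday, so it moves forward to 2043-05-16.

2043-05-16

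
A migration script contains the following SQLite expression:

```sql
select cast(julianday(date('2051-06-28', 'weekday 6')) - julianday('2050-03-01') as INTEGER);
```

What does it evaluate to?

`weekday 6` advances to the next Saturday; 2051-06-28 is a Wednesday, so it moves forward to 2051-07-01.
30 days remain in March 2050 after the 1st (31 − 1).
Full months from April 2050 through June 2051 contribute their day counts.
Then 1 day into July 2051.
Total: 30 + 30 + 31 + 30 + 31 + 31 + 30 + 31 + 30 + 31 + 31 + 28 + 31 + 30 + 31 + 30 + 1 = 487.

487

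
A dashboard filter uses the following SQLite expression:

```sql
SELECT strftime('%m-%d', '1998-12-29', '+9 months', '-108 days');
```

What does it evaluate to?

First apply '+9 months', '-108 days': 1998-12-29 → 1999-06-13.
`%m-%d` extracts the month-day: 06-13.

06-13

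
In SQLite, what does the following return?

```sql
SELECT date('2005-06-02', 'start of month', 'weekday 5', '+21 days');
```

`start of month` rewinds 2005-06-02 to 2005-06-01.
`weekday 5` advances to the next Friday; 2005-06-01 is a Wednesday, so it moves forward to 2005-06-03.
Advancing 21 more days within June lands on 2005-06-24.

2005-06-24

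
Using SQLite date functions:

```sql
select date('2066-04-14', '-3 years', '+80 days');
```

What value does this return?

Adding -3 years to 2066-04-14 gives 2063-04-14.
Applying '+80 days' to 2063-04-14: counting 80 days forward gives 2063-07-03.

2063-07-03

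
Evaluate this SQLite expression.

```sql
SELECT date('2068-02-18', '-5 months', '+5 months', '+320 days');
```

2069-01-03

Adding -5 months to 2068-02-18 gives 2067-09-18.
Adding +5 months to 2067-09-18 gives 2068-02-18.
Applying '+320 days' to 2068-02-18: counting 320 days forward gives 2069-01-03.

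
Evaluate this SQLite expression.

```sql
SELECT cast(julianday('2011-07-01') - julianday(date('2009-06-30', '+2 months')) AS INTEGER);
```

Adding +2 months to 2009-06-30 gives 2009-08-30.
1 day remains in August 2009 after the 30th (31 − 30).
Full months from September 2009 through June 2011 contribute their day counts.
Then 1 day into July 2011.
Total: 1 + 30 + 31 + 30 + 31 + 31 + 28 + 31 + 30 + 31 + 30 + 31 + 31 + 30 + 31 + 30 + 31 + 31 + 28 + 31 + 30 + 31 + 30 + 1 = 670.

670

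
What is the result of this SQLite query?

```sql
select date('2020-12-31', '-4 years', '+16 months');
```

2018-05-01

Adding -4 years to 2020-12-31 gives 2016-12-31.
Adding +16 months to 2016-12-31 targets 2018-04-31. April 2018 has only 30 days, so SQLite normalizes the 1-day overflow forward to 2018-05-01.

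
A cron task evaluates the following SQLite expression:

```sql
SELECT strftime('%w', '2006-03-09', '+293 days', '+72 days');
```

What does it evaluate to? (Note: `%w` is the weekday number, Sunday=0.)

First apply '+293 days', '+72 days': 2006-03-09 → 2007-03-09.
2007-03-09 is a Friday; with Sunday=0 that is 5.

5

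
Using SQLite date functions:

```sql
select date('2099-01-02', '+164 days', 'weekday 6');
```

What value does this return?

Applying '+164 days' to 2099-01-02: counting 164 days forward gives 2099-06-15.
`weekday 6` advances to the next Saturday; 2099-06-15 is a Monday, so it moves forward to 2099-06-20.

2099-06-20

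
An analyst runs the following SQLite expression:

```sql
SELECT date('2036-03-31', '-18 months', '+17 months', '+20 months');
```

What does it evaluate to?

2037-11-01

Adding -18 months to 2036-03-31 targets 2034-09-31. September 2034 has only 30 days, so SQLite normalizes the 1-day overflow forward to 2034-10-01.
Adding +17 months to 2034-10-01 gives 2036-03-01.
Adding +20 months to 2036-03-01 gives 2037-11-01.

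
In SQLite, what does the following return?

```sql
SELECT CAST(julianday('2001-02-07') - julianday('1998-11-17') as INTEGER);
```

13 days remain in November 1998 after the 17th (30 − 17).
Full months from December 1998 through January 2001 contribute their day counts.
Then 7 days into February 2001.
Total: 13 + 31 + 31 + 28 + 31 + 30 + 31 + 30 + 31 + 31 + 30 + 31 + 30 + 31 + 31 + 29 + 31 + 30 + 31 + 30 + 31 + 31 + 30 + 31 + 30 + 31 + 31 + 7 = 813.

813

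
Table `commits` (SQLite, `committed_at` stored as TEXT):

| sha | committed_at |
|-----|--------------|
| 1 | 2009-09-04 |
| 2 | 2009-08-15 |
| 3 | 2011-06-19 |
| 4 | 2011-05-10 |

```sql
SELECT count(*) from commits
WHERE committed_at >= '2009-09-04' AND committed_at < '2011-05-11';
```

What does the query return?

Rows in [2009-09-04, 2011-05-11): 2009-09-04, 2011-05-10 → 2 rows.

2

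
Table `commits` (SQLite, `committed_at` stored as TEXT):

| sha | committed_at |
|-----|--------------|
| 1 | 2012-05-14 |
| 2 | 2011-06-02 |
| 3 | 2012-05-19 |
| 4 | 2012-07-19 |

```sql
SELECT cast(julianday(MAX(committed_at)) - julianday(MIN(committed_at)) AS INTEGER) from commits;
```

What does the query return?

MIN = 2011-06-02, MAX = 2012-07-19.
28 days remain in June 2011 after the 2nd (30 − 2).
Full months from July 2011 through June 2012 contribute their day counts.
Then 19 days into July 2012.
Total: 28 + 31 + 31 + 30 + 31 + 30 + 31 + 31 + 29 + 31 + 30 + 31 + 30 + 19 = 413.

413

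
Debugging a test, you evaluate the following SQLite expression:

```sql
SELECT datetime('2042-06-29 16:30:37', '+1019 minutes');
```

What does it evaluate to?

1019 minutes = 16h 59m; +1019 minutes from 2042-06-29 16:30:37 is 2042-06-30 09:29:37 (crosses midnight).

2042-06-30 09:29:37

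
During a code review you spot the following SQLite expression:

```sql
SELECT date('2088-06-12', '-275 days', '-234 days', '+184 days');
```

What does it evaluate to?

2087-07-23

Applying '-275 days' to 2088-06-12: counting 275 days back gives 2087-09-11.
Applying '-234 days' to 2087-09-11: counting 234 days back gives 2087-01-20.
Applying '+184 days' to 2087-01-20: counting 184 days forward gives 2087-07-23.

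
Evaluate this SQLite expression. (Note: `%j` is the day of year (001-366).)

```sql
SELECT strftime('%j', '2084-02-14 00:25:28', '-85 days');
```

325

First apply '-85 days': 2084-02-14 00:25:28 → 2083-11-21 00:25:28.
Day-of-year for 2083-11-21: days since 2083-01-01 inclusive = 325, zero-padded to 325.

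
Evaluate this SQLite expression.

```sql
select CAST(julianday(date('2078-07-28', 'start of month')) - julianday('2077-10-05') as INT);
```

269

`start of month` rewinds 2078-07-28 to 2078-07-01.
26 days remain in October 2077 after the 5th (31 − 5).
Full months from November 2077 through June 2078 contribute their day counts.
Then 1 day into July 2078.
Total: 26 + 30 + 31 + 31 + 28 + 31 + 30 + 31 + 30 + 1 = 269.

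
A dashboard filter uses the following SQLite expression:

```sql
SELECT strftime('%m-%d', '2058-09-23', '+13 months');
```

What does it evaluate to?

First apply '+13 months': 2058-09-23 → 2059-10-23.
`%m-%d` extracts the month-day: 10-23.

10-23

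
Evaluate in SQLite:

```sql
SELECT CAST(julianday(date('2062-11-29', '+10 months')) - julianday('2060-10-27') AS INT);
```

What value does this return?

Adding +10 months to 2062-11-29 gives 2063-09-29.
4 days remain in October 2060 after the 27th (31 − 27).
Full months from November 2060 through August 2063 contribute their day counts.
Then 29 days into September 2063.
Total: 4 + 30 + 31 + 31 + 28 + 31 + 30 + 31 + 30 + 31 + 31 + 30 + 31 + 30 + 31 + 31 + 28 + 31 + 30 + 31 + 30 + 31 + 31 + 30 + 31 + 30 + 31 + 31 + 28 + 31 + 30 + 31 + 30 + 31 + 31 + 29 = 1067.

1067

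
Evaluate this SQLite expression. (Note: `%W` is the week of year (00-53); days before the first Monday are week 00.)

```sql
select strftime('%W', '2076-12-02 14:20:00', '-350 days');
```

First apply '-350 days': 2076-12-02 14:20:00 → 2075-12-18 14:20:00.
2075-12-18 is a Wednesday. SQLite's %W counts Mondays since the year started; the result is 50.

50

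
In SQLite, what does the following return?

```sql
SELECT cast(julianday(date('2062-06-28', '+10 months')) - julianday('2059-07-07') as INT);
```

Adding +10 months to 2062-06-28 gives 2063-04-28.
24 days remain in July 2059 after the 7th (31 − 7).
Full months from August 2059 through March 2063 contribute their day counts.
Then 28 days into April 2063.
Total: 24 + 31 + 30 + 31 + 30 + 31 + 31 + 29 + 31 + 30 + 31 + 30 + 31 + 31 + 30 + 31 + 30 + 31 + 31 + 28 + 31 + 30 + 31 + 30 + 31 + 31 + 30 + 31 + 30 + 31 + 31 + 28 + 31 + 30 + 31 + 30 + 31 + 31 + 30 + 31 + 30 + 31 + 31 + 28 + 31 + 28 = 1391.

1391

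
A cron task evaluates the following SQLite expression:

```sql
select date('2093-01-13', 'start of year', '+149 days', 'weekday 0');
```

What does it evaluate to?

2093-05-31

`start of year` rewinds 2093-01-13 to 2093-01-01.
Applying '+149 days' to 2093-01-01: counting 149 days forward gives 2093-05-30.
`weekday 0` advances to the next Sunday; 2093-05-30 is a Saturday, so it moves forward to 2093-05-31.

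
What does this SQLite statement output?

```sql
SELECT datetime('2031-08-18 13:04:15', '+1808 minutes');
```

1808 minutes = 30h 8m; +1808 minutes from 2031-08-18 13:04:15 is 2031-08-19 19:12:15 (crosses midnight).

2031-08-19 19:12:15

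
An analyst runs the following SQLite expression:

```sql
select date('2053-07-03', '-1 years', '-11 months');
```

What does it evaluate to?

2051-08-03

Adding -1 year to 2053-07-03 gives 2052-07-03.
Adding -11 months to 2052-07-03 gives 2051-08-03.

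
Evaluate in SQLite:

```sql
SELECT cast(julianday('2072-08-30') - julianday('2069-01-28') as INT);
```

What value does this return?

1310

3 days remain in January 2069 after the 28th (31 − 28).
Full months from February 2069 through July 2072 contribute their day counts.
Then 30 days into August 2072.
Total: 3 + 28 + 31 + 30 + 31 + 30 + 31 + 31 + 30 + 31 + 30 + 31 + 31 + 28 + 31 + 30 + 31 + 30 + 31 + 31 + 30 + 31 + 30 + 31 + 31 + 28 + 31 + 30 + 31 + 30 + 31 + 31 + 30 + 31 + 30 + 31 + 31 + 29 + 31 + 30 + 31 + 30 + 31 + 30 = 1310.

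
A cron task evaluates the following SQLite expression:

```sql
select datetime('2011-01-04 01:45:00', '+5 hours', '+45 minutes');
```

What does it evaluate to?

+5 hours from 2011-01-04 01:45:00 is 2011-01-04 06:45:00.
+45 minutes from 2011-01-04 06:45:00 is 2011-01-04 07:30:00.

2011-01-04 07:30:00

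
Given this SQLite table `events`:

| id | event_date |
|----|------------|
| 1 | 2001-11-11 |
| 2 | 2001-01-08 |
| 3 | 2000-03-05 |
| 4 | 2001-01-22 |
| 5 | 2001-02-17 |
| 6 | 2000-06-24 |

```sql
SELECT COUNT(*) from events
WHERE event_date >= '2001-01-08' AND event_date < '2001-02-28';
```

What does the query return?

3

Rows in [2001-01-08, 2001-02-28): 2001-01-08, 2001-01-22, 2001-02-17 → 3 rows.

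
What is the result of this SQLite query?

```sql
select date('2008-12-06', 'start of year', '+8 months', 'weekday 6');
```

`start of year` rewinds 2008-12-06 to 2008-01-01.
Adding +8 months to 2008-01-01 gives 2008-09-01.
`weekday 6` advances to the next Saturday; 2008-09-01 is a Monday, so it moves forward to 2008-09-06.

2008-09-06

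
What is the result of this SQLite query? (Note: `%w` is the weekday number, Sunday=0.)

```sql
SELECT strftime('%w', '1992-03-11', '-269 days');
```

First apply '-269 days': 1992-03-11 → 1991-06-16.
1991-06-16 is a Sunday; with Sunday=0 that is 0.

0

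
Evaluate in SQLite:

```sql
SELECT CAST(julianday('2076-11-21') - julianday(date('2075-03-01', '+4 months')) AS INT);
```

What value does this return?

509

Adding +4 months to 2075-03-01 gives 2075-07-01.
30 days remain in July 2075 after the 1st (31 − 1).
Full months from August 2075 through October 2076 contribute their day counts.
Then 21 days into November 2076.
Total: 30 + 31 + 30 + 31 + 30 + 31 + 31 + 29 + 31 + 30 + 31 + 30 + 31 + 31 + 30 + 31 + 21 = 509.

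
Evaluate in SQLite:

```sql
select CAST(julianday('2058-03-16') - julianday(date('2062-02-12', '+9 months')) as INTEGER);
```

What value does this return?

Adding +9 months to 2062-02-12 gives 2062-11-12.
15 days remain in March 2058 after the 16th (31 − 16).
Full months from April 2058 through October 2062 contribute their day counts.
Then 12 days into November 2062.
Total: 15 + 30 + 31 + 30 + 31 + 31 + 30 + 31 + 30 + 31 + 31 + 28 + 31 + 30 + 31 + 30 + 31 + 31 + 30 + 31 + 30 + 31 + 31 + 29 + 31 + 30 + 31 + 30 + 31 + 31 + 30 + 31 + 30 + 31 + 31 + 28 + 31 + 30 + 31 + 30 + 31 + 31 + 30 + 31 + 30 + 31 + 31 + 28 + 31 + 30 + 31 + 30 + 31 + 31 + 30 + 31 + 12 = 1702.
The subtraction is earlier − later, so the result is −1702 → -1702.

-1702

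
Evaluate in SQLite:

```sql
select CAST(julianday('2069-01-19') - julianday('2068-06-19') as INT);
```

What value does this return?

11 days remain in June 2068 after the 19th (30 − 19).
Full months from July 2068 through December 2068 contribute their day counts.
Then 19 days into January 2069.
Total: 11 + 31 + 31 + 30 + 31 + 30 + 31 + 19 = 214.

214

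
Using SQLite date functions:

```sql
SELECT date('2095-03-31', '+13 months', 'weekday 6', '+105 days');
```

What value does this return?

Adding +13 months to 2095-03-31 targets 2096-04-31. April 2096 has only 30 days, so SQLite normalizes the 1-day overflow forward to 2096-05-01.
`weekday 6` advances to the next Saturday; 2096-05-01 is a Tuesday, so it moves forward to 2096-05-05.
Applying '+105 days' to 2096-05-05: counting 105 days forward gives 2096-08-18.

2096-08-18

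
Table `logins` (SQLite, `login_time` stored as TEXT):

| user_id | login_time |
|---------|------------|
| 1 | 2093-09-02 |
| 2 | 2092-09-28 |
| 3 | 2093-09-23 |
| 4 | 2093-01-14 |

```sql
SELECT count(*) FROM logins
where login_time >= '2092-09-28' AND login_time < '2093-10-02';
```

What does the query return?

Rows in [2092-09-28, 2093-10-02): 2093-09-02, 2092-09-28, 2093-09-23, 2093-01-14 → 4 rows.

4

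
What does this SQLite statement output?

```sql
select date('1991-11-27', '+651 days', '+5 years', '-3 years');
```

1995-09-08

Applying '+651 days' to 1991-11-27: counting 651 days forward gives 1993-09-08.
Adding +5 years to 1993-09-08 gives 1998-09-08.
Adding -3 years to 1998-09-08 gives 1995-09-08.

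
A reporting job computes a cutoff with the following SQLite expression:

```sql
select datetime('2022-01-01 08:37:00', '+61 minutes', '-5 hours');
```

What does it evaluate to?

2022-01-01 04:38:00

61 minutes = 1h 1m; +61 minutes from 2022-01-01 08:37:00 is 2022-01-01 09:38:00.
-5 hours from 2022-01-01 09:38:00 is 2022-01-01 04:38:00.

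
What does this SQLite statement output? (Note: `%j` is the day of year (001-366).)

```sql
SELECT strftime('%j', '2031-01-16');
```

Day-of-year for 2031-01-16: days since 2031-01-01 inclusive = 16, zero-padded to 016.

016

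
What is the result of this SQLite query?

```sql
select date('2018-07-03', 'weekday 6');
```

`weekday 6` advances to the next Saturday; 2018-07-03 is a Tuesday, so it moves forward to 2018-07-07.

2018-07-07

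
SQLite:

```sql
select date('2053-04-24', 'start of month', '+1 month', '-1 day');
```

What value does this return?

`start of month` rewinds 2053-04-24 to 2053-04-01.
Adding +1 month to 2053-04-01 gives 2053-05-01.
Going back 1 day from 2053-05-01 reaches 2053-04-30 (last day of April, 30 days).

2053-04-30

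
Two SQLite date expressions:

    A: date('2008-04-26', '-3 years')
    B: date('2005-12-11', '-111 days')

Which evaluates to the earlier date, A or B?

A

A = 2005-04-26.
B = 2005-08-22.
A is earlier.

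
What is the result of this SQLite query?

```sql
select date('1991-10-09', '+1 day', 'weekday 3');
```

1991-10-16

Advancing 1 more day within October lands on 1991-10-10.
`weekday 3` advances to the next Wednesday; 1991-10-10 is a Thursday, so it moves forward to 1991-10-16.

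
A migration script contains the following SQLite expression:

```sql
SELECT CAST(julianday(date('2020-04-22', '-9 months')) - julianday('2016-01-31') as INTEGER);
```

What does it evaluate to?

1268

Adding -9 months to 2020-04-22 gives 2019-07-22.
0 days remain in January 2016 after the 31st (31 − 31).
Full months from February 2016 through June 2019 contribute their day counts.
Then 22 days into July 2019.
Total: 0 + 29 + 31 + 30 + 31 + 30 + 31 + 31 + 30 + 31 + 30 + 31 + 31 + 28 + 31 + 30 + 31 + 30 + 31 + 31 + 30 + 31 + 30 + 31 + 31 + 28 + 31 + 30 + 31 + 30 + 31 + 31 + 30 + 31 + 30 + 31 + 31 + 28 + 31 + 30 + 31 + 30 + 22 = 1268.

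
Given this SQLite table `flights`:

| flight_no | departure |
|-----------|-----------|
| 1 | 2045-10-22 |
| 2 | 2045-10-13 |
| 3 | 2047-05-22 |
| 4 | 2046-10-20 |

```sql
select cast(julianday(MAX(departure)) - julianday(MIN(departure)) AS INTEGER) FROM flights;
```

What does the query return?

MIN = 2045-10-13, MAX = 2047-05-22.
18 days remain in October 2045 after the 13th (31 − 13).
Full months from November 2045 through April 2047 contribute their day counts.
Then 22 days into May 2047.
Total: 18 + 30 + 31 + 31 + 28 + 31 + 30 + 31 + 30 + 31 + 31 + 30 + 31 + 30 + 31 + 31 + 28 + 31 + 30 + 22 = 586.

586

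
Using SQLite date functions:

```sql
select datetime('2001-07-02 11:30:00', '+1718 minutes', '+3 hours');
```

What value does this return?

2001-07-03 19:08:00

1718 minutes = 28h 38m; +1718 minutes from 2001-07-02 11:30:00 is 2001-07-03 16:08:00 (crosses midnight).
+3 hours from 2001-07-03 16:08:00 is 2001-07-03 19:08:00.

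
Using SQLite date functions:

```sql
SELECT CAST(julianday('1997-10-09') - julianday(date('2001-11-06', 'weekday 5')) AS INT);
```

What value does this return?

`weekday 5` advances to the next Friday; 2001-11-06 is a Tuesday, so it moves forward to 2001-11-09.
22 days remain in October 1997 after the 9th (31 − 9).
Full months from November 1997 through October 2001 contribute their day counts.
Then 9 days into November 2001.
Total: 22 + 30 + 31 + 31 + 28 + 31 + 30 + 31 + 30 + 31 + 31 + 30 + 31 + 30 + 31 + 31 + 28 + 31 + 30 + 31 + 30 + 31 + 31 + 30 + 31 + 30 + 31 + 31 + 29 + 31 + 30 + 31 + 30 + 31 + 31 + 30 + 31 + 30 + 31 + 31 + 28 + 31 + 30 + 31 + 30 + 31 + 31 + 30 + 31 + 9 = 1492.
The subtraction is earlier − later, so the result is −1492 → -1492.

-1492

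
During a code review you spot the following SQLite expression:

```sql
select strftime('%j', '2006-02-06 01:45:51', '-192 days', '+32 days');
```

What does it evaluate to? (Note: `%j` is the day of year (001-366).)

First apply '-192 days', '+32 days': 2006-02-06 01:45:51 → 2005-08-30 01:45:51.
Day-of-year for 2005-08-30: days since 2005-01-01 inclusive = 242, zero-padded to 242.

242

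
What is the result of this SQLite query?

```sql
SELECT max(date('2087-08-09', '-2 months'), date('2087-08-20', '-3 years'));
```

2087-06-09

date('2087-08-09', '-2 months') → 2087-06-09.
date('2087-08-20', '-3 years') → 2084-08-20.
Later of the two is 2087-06-09.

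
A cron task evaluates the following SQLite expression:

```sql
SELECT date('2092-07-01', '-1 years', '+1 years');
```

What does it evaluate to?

Adding -1 year to 2092-07-01 gives 2091-07-01.
Adding +1 year to 2091-07-01 gives 2092-07-01.

2092-07-01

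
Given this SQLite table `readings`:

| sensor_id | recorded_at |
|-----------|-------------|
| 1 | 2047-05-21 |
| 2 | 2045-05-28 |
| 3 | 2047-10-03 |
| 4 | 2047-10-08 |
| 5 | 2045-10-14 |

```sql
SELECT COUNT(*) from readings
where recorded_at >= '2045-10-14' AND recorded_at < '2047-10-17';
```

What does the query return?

4

Rows in [2045-10-14, 2047-10-17): 2047-05-21, 2047-10-03, 2047-10-08, 2045-10-14 → 4 rows.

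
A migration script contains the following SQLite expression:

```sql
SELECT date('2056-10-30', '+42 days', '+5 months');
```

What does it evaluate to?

2057-05-11

Applying '+42 days' to 2056-10-30: counting 42 days forward gives 2056-12-11.
Adding +5 months to 2056-12-11 gives 2057-05-11.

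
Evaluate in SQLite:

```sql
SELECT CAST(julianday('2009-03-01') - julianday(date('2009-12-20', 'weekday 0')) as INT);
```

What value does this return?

`weekday 0` advances to the next Sunday; 2009-12-20 is already a Sunday, so it stays at 2009-12-20.
30 days remain in March 2009 after the 1st (31 − 1).
Full months from April 2009 through November 2009 contribute their day counts.
Then 20 days into December 2009.
Total: 30 + 30 + 31 + 30 + 31 + 31 + 30 + 31 + 30 + 20 = 294.
The subtraction is earlier − later, so the result is −294 → -294.

-294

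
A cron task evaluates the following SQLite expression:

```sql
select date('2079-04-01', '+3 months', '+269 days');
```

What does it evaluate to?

2080-03-26

Adding +3 months to 2079-04-01 gives 2079-07-01.
Applying '+269 days' to 2079-07-01: counting 269 days forward gives 2080-03-26.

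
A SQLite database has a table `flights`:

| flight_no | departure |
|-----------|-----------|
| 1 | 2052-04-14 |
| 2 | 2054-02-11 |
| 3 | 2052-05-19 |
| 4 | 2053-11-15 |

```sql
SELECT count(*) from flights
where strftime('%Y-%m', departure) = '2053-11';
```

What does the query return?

1

Rows with year-month 2053-11: 2053-11-15 → 1.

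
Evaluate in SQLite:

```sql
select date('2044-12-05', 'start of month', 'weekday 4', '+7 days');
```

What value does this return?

`start of month` rewinds 2044-12-05 to 2044-12-01.
`weekday 4` advances to the next Thursday; 2044-12-01 is already a Thursday, so it stays at 2044-12-01.
Advancing 7 more days within December lands on 2044-12-08.

2044-12-08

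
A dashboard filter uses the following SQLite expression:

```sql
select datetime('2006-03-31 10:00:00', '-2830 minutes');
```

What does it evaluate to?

2830 minutes = 47h 10m; -2830 minutes from 2006-03-31 10:00:00 is 2006-03-29 10:50:00 (crosses midnight).

2006-03-29 10:50:00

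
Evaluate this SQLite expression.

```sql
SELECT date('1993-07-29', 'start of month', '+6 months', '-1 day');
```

1993-12-31

`start of month` rewinds 1993-07-29 to 1993-07-01.
Adding +6 months to 1993-07-01 gives 1994-01-01.
Going back 1 day from 1994-01-01 reaches 1993-12-31 (last day of December, 31 days).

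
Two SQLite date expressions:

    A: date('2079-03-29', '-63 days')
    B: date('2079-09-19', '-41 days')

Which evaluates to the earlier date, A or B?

A = 2079-01-25.
B = 2079-08-09.
A is earlier.

A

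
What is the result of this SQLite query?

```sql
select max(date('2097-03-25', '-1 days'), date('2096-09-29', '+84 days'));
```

date('2097-03-25', '-1 days') → 2097-03-24.
date('2096-09-29', '+84 days') → 2096-12-22.
Later of the two is 2097-03-24.

2097-03-24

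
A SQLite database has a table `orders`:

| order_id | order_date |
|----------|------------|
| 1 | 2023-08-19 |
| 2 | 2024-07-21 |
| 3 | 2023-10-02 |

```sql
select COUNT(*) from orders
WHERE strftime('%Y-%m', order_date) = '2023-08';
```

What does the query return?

1

Rows with year-month 2023-08: 2023-08-19 → 1.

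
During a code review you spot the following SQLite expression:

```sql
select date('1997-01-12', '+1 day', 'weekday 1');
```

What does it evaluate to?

1997-01-13

Advancing 1 more day within January lands on 1997-01-13.
`weekday 1` advances to the next Monday; 1997-01-13 is already a Monday, so it stays at 1997-01-13.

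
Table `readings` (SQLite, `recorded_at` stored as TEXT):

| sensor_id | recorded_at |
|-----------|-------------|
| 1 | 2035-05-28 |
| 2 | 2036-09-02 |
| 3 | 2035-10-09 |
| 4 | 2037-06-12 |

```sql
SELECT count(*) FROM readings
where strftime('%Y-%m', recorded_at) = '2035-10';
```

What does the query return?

Rows with year-month 2035-10: 2035-10-09 → 1.

1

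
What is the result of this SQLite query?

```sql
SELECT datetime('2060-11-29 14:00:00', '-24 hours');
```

2060-11-28 14:00:00

-24 hours from 2060-11-29 14:00:00 is 2060-11-28 14:00:00 (crosses midnight).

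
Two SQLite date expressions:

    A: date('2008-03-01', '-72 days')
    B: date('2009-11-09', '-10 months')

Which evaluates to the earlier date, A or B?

A = 2007-12-20.
B = 2009-01-09.
A is earlier.

A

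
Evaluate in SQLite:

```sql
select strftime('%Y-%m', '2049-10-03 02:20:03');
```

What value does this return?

2049-10

`%Y-%m` extracts the year-month: 2049-10.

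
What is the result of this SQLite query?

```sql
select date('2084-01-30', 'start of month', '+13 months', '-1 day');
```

2085-01-31

`start of month` rewinds 2084-01-30 to 2084-01-01.
Adding +13 months to 2084-01-01 gives 2085-02-01.
Going back 1 day from 2085-02-01 reaches 2085-01-31 (last day of January, 31 days).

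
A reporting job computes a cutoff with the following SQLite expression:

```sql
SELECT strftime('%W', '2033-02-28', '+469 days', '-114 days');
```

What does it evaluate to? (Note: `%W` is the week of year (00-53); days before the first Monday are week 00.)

07

First apply '+469 days', '-114 days': 2033-02-28 → 2034-02-18.
2034-02-18 is a Saturday. SQLite's %W counts Mondays since the year started; the result is 07.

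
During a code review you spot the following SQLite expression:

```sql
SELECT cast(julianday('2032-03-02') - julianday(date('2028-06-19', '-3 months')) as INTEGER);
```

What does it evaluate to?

1444

Adding -3 months to 2028-06-19 gives 2028-03-19.
12 days remain in March 2028 after the 19th (31 − 19).
Full months from April 2028 through February 2032 contribute their day counts.
Then 2 days into March 2032.
Total: 12 + 30 + 31 + 30 + 31 + 31 + 30 + 31 + 30 + 31 + 31 + 28 + 31 + 30 + 31 + 30 + 31 + 31 + 30 + 31 + 30 + 31 + 31 + 28 + 31 + 30 + 31 + 30 + 31 + 31 + 30 + 31 + 30 + 31 + 31 + 28 + 31 + 30 + 31 + 30 + 31 + 31 + 30 + 31 + 30 + 31 + 31 + 29 + 2 = 1444.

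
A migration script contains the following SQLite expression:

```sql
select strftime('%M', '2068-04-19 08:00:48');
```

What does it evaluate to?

`%M` extracts the 2-digit minute: 00.

00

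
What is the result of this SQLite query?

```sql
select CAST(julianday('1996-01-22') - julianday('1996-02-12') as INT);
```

9 days remain in January 1996 after the 22nd (31 − 22).
Then 12 days into February 1996.
Total: 9 + 12 = 21.
The subtraction is earlier − later, so the result is −21 → -21.

-21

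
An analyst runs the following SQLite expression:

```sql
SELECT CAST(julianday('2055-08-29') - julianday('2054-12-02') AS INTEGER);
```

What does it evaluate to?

270

29 days remain in December 2054 after the 2nd (31 − 2).
Full months from January 2055 through July 2055 contribute their day counts.
Then 29 days into August 2055.
Total: 29 + 31 + 28 + 31 + 30 + 31 + 30 + 31 + 29 = 270.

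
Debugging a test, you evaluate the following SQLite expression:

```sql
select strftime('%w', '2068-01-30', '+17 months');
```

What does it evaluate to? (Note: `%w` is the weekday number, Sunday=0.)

First apply '+17 months': 2068-01-30 → 2069-06-30.
2069-06-30 is a Sunday; with Sunday=0 that is 0.

0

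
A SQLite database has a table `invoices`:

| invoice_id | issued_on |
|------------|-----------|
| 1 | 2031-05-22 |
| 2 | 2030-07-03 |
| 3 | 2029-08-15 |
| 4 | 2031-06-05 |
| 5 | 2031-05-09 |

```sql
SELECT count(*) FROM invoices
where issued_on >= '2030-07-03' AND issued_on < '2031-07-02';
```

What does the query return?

Rows in [2030-07-03, 2031-07-02): 2031-05-22, 2030-07-03, 2031-06-05, 2031-05-09 → 4 rows.

4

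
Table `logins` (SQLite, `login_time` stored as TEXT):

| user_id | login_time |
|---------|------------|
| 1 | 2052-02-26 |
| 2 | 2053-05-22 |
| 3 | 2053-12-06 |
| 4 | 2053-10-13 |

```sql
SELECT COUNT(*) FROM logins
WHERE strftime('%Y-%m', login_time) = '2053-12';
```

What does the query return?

Rows with year-month 2053-12: 2053-12-06 → 1.

1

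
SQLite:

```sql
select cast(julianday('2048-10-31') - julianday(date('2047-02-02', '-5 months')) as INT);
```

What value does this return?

790

Adding -5 months to 2047-02-02 gives 2046-09-02.
28 days remain in September 2046 after the 2nd (30 − 2).
Full months from October 2046 through September 2048 contribute their day counts.
Then 31 days into October 2048.
Total: 28 + 31 + 30 + 31 + 31 + 28 + 31 + 30 + 31 + 30 + 31 + 31 + 30 + 31 + 30 + 31 + 31 + 29 + 31 + 30 + 31 + 30 + 31 + 31 + 30 + 31 = 790.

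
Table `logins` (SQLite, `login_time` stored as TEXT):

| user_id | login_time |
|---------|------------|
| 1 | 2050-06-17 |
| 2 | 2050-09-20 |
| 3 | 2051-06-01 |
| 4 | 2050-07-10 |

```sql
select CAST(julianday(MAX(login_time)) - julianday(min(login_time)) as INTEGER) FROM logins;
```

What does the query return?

MIN = 2050-06-17, MAX = 2051-06-01.
13 days remain in June 2050 after the 17th (30 − 17).
Full months from July 2050 through May 2051 contribute their day counts.
Then 1 day into June 2051.
Total: 13 + 31 + 31 + 30 + 31 + 30 + 31 + 31 + 28 + 31 + 30 + 31 + 1 = 349.

349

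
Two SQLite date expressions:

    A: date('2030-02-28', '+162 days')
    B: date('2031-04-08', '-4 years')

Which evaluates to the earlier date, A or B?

B

A = 2030-08-09.
B = 2027-04-08.
B is earlier.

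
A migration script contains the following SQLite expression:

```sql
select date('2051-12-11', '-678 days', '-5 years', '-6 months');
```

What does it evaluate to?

2044-08-01

Applying '-678 days' to 2051-12-11: counting 678 days back gives 2050-02-01.
Adding -5 years to 2050-02-01 gives 2045-02-01.
Adding -6 months to 2045-02-01 gives 2044-08-01.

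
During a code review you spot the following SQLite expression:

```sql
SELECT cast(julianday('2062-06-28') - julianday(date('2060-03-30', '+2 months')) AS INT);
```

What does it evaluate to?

Adding +2 months to 2060-03-30 gives 2060-05-30.
1 day remains in May 2060 after the 30th (31 − 30).
Full months from June 2060 through May 2062 contribute their day counts.
Then 28 days into June 2062.
Total: 1 + 30 + 31 + 31 + 30 + 31 + 30 + 31 + 31 + 28 + 31 + 30 + 31 + 30 + 31 + 31 + 30 + 31 + 30 + 31 + 31 + 28 + 31 + 30 + 31 + 28 = 759.

759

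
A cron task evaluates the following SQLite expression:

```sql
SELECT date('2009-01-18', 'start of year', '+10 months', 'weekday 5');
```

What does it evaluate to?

`start of year` rewinds 2009-01-18 to 2009-01-01.
Adding +10 months to 2009-01-01 gives 2009-11-01.
`weekday 5` advances to the next Friday; 2009-11-01 is a Sunday, so it moves forward to 2009-11-06.

2009-11-06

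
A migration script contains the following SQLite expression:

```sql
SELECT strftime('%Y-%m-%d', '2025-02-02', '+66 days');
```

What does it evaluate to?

2025-04-09

First apply '+66 days': 2025-02-02 → 2025-04-09.
`%Y-%m-%d` extracts the ISO date: 2025-04-09.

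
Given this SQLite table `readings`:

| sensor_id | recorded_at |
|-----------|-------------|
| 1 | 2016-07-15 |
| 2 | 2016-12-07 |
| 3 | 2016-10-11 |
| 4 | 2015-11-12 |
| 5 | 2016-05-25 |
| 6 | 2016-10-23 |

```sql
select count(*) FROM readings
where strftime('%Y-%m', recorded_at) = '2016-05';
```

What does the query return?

Rows with year-month 2016-05: 2016-05-25 → 1.

1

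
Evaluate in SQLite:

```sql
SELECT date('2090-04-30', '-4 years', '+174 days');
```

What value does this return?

2086-10-21

Adding -4 years to 2090-04-30 gives 2086-04-30.
Applying '+174 days' to 2086-04-30: counting 174 days forward gives 2086-10-21.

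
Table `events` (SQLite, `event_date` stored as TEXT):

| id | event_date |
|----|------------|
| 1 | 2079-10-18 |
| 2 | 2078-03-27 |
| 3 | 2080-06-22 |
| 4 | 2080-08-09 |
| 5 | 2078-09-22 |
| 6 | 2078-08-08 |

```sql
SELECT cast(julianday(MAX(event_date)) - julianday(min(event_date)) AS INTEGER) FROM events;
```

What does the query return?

MIN = 2078-03-27, MAX = 2080-08-09.
4 days remain in March 2078 after the 27th (31 − 27).
Full months from April 2078 through July 2080 contribute their day counts.
Then 9 days into August 2080.
Total: 4 + 30 + 31 + 30 + 31 + 31 + 30 + 31 + 30 + 31 + 31 + 28 + 31 + 30 + 31 + 30 + 31 + 31 + 30 + 31 + 30 + 31 + 31 + 29 + 31 + 30 + 31 + 30 + 31 + 9 = 866.

866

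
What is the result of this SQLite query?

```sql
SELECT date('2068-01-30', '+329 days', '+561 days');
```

Applying '+329 days' to 2068-01-30: counting 329 days forward gives 2068-12-24.
Applying '+561 days' to 2068-12-24: counting 561 days forward gives 2070-07-08.

2070-07-08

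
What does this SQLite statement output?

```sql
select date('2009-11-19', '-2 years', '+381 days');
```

2008-12-04

Adding -2 years to 2009-11-19 gives 2007-11-19.
Applying '+381 days' to 2007-11-19: counting 381 days forward gives 2008-12-04.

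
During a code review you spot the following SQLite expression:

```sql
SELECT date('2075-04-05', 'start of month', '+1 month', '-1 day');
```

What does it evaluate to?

`start of month` rewinds 2075-04-05 to 2075-04-01.
Adding +1 month to 2075-04-01 gives 2075-05-01.
Going back 1 day from 2075-05-01 reaches 2075-04-30 (last day of April, 30 days).

2075-04-30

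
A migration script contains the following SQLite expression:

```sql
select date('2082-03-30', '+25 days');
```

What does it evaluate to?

2082-04-24

March 2082 has 31 days; 1 remain after the 30th, so 2 days reach 2082-04-01.
Advancing 23 more days within April lands on 2082-04-24.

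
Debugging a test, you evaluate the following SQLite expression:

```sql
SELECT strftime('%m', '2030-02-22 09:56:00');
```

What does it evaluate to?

02

`%m` extracts the 2-digit month (01-12): 02.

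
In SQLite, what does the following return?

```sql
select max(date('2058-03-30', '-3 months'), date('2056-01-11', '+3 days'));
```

2057-12-30

date('2058-03-30', '-3 months') → 2057-12-30.
date('2056-01-11', '+3 days') → 2056-01-14.
Later of the two is 2057-12-30.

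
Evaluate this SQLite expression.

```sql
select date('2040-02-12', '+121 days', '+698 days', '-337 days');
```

Applying '+121 days' to 2040-02-12: counting 121 days forward gives 2040-06-12.
Applying '+698 days' to 2040-06-12: counting 698 days forward gives 2042-05-11.
Applying '-337 days' to 2042-05-11: counting 337 days back gives 2041-06-08.

2041-06-08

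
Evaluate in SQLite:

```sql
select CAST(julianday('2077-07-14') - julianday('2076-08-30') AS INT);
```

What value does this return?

318

1 day remains in August 2076 after the 30th (31 − 30).
Full months from September 2076 through June 2077 contribute their day counts.
Then 14 days into July 2077.
Total: 1 + 30 + 31 + 30 + 31 + 31 + 28 + 31 + 30 + 31 + 30 + 14 = 318.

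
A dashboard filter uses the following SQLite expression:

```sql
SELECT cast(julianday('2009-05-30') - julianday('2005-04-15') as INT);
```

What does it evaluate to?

15 days remain in April 2005 after the 15th (30 − 15).
Full months from May 2005 through April 2009 contribute their day counts.
Then 30 days into May 2009.
Total: 15 + 31 + 30 + 31 + 31 + 30 + 31 + 30 + 31 + 31 + 28 + 31 + 30 + 31 + 30 + 31 + 31 + 30 + 31 + 30 + 31 + 31 + 28 + 31 + 30 + 31 + 30 + 31 + 31 + 30 + 31 + 30 + 31 + 31 + 29 + 31 + 30 + 31 + 30 + 31 + 31 + 30 + 31 + 30 + 31 + 31 + 28 + 31 + 30 + 30 = 1506.

1506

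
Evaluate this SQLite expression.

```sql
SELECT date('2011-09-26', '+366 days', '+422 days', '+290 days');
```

2014-09-08

Applying '+366 days' to 2011-09-26: counting 366 days forward gives 2012-09-26.
Applying '+422 days' to 2012-09-26: counting 422 days forward gives 2013-11-22.
Applying '+290 days' to 2013-11-22: counting 290 days forward gives 2014-09-08.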